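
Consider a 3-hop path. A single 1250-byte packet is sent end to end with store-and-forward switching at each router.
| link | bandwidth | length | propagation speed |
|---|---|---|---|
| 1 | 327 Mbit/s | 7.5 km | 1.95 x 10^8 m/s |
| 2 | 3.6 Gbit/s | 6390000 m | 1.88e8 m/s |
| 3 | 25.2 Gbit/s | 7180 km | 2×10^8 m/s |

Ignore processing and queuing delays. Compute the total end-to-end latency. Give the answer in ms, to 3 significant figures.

70.0 ms

L = 1250 × 8 = 10000 bits.
Transmission delays (L/R per hop): 0.030581, 0.00277778, 0.000396825 ms; sum = 0.0337556 ms.
Propagation delays (d/s per hop): 0.0384615, 33.9894, 35.9 ms; sum = 69.9278 ms.
End-to-end = 70.0 ms.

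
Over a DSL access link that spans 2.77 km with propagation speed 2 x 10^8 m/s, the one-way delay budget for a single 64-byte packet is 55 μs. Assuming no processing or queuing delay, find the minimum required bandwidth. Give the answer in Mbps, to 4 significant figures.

L = 512 bits.
Propagation delay = 2770 / 200000000 = 13.85 μs.
Transmission budget = 55 − 13.85 = 41.15 μs.
R ≥ L / t_tx = 512 bits / 4.115e-05 s = 12.44 Mbps.

12.44 Mbps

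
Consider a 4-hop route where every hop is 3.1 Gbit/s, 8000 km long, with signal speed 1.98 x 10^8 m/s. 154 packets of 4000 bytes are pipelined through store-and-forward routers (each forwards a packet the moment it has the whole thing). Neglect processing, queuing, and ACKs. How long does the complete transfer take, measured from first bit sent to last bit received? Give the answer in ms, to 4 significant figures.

163.2 ms

Per-hop transmission t_tx = L/R = 32000/3100000000 = 0.0103226 ms.
Per-hop propagation t_prop = 8000000/198000000 = 40.404 ms.
Pipeline fill: first packet needs 4·t_tx to clear all hops; remaining 153 packets each add one t_tx.
Total = (4+154-1)·t_tx + 4·t_prop = 157·0.0103226 + 4·40.404 = 163.2 ms.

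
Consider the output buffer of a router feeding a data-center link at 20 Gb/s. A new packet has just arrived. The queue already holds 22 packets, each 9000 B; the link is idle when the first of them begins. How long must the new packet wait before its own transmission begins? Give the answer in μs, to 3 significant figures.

79.2 μs

Each queued packet: L/R = 72000/20000000000 = 3.6 μs.
22 queued → 79.2 μs.
Queuing delay = 79.2 μs.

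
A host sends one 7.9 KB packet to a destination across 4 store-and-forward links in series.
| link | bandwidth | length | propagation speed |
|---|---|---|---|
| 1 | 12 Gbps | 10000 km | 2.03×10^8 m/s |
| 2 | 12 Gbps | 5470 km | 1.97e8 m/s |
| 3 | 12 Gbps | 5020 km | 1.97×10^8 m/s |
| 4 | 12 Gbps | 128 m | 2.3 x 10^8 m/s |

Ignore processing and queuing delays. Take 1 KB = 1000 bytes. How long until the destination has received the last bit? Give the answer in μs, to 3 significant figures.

103000 μs

L = 63200 bits.
Transmission delay per hop = L/R = 63200/12000000000 = 5.26667 μs; 4 hops → 21.0667 μs.
Propagation delays (d/s per hop): 49261.1, 27766.5, 25482.2, 0.556522 μs; sum = 102510 μs.
End-to-end = 103000 μs.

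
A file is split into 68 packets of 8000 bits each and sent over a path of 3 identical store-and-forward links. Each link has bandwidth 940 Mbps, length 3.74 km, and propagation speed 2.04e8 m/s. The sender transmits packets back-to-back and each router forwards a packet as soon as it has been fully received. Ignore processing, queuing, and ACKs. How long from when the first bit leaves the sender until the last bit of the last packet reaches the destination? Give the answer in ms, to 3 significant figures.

Per-hop transmission t_tx = L/R = 8000/940000000 = 0.00851064 ms.
Per-hop propagation t_prop = 3740/204000000 = 0.0183333 ms.
Pipeline fill: first packet needs 3·t_tx to clear all hops; remaining 67 packets each add one t_tx.
Total = (3+68-1)·t_tx + 3·t_prop = 70·0.00851064 + 3·0.0183333 = 0.651 ms.

0.651 ms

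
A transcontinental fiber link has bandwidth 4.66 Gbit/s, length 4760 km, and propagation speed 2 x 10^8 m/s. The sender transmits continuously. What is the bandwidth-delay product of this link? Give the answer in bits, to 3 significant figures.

111000000 bits

Propagation delay = 4760000 / 200000000 = 0.0238 s.
BDP = R × t_prop = 4660000000 × 0.0238 = 110908000 bits.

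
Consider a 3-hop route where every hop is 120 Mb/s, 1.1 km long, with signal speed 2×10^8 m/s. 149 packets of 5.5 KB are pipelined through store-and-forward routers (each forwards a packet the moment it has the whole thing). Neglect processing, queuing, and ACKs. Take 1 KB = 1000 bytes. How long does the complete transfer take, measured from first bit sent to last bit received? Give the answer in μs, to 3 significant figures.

Per-hop transmission t_tx = L/R = 44000/120000000 = 366.667 μs.
Per-hop propagation t_prop = 1100/200000000 = 5.5 μs.
Pipeline fill: first packet needs 3·t_tx to clear all hops; remaining 148 packets each add one t_tx.
Total = (3+149-1)·t_tx + 3·t_prop = 151·366.667 + 3·5.5 = 55400 μs.

55400 μs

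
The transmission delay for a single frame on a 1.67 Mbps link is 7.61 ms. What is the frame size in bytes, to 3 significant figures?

1590 bytes

L = R × t_tx = 1670000 b/s × 0.00761 s = 12708.7 bits.
In bytes: 12708.7 / 8 = 1590 bytes.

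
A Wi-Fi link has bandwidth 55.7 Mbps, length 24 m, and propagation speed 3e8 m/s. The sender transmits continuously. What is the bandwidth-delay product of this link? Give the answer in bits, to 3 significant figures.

4.46 bits

Propagation delay = 24 / 300000000 = 8e-08 s.
BDP = R × t_prop = 55700000 × 8e-08 = 4.456 bits.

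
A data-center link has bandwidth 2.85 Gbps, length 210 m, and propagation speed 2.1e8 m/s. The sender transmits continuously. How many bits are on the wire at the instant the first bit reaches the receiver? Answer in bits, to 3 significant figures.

2850 bits

Propagation delay = 210 / 210000000 = 1e-06 s.
BDP = R × t_prop = 2850000000 × 1e-06 = 2850 bits.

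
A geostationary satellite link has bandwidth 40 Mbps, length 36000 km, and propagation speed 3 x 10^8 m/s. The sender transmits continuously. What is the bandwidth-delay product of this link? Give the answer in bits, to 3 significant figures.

Propagation delay = 36000000 / 300000000 = 0.12 s.
BDP = R × t_prop = 40000000 × 0.12 = 4800000 bits.

4800000 bits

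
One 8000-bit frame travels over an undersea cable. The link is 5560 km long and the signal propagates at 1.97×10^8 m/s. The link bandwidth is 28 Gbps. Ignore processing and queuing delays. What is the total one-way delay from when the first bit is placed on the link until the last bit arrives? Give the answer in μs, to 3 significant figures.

28200 μs

Transmission delay = L/R = 8000 / 28000000000 = 0.285714 μs.
Propagation delay = d/s = 5560000 m / 197000000 m/s = 28223.4 μs.
Total = 28200 μs.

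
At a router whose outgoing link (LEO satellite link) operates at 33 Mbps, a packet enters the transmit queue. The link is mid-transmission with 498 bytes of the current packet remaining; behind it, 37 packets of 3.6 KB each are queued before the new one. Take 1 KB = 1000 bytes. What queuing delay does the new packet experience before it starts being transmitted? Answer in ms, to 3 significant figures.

Each queued packet: L/R = 28800/33000000 = 0.872727 ms.
37 queued → 32.2909 ms.
Plus remaining 3984 bits of current packet: 0.120727 ms.
Queuing delay = 32.4 ms.

32.4 ms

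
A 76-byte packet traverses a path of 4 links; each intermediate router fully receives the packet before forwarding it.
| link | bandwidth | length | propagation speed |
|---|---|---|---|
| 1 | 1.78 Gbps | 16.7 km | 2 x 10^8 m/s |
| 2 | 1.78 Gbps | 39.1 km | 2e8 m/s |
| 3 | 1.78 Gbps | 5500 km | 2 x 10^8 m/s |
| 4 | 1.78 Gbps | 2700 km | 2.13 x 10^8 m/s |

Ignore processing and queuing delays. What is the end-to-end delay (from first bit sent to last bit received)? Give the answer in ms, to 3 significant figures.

L = 76 × 8 = 608 bits.
Transmission delay per hop = L/R = 608/1780000000 = 0.000341573 ms; 4 hops → 0.00136629 ms.
Propagation delays (d/s per hop): 0.0835, 0.1955, 27.5, 12.6761 ms; sum = 40.4551 ms.
End-to-end = 40.5 ms.

40.5 ms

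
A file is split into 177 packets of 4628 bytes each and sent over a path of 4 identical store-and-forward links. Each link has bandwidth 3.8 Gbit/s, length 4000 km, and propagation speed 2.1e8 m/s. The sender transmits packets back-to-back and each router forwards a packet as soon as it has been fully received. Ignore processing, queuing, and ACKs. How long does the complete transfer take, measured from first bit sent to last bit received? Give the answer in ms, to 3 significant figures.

77.9 ms

Per-hop transmission t_tx = L/R = 37024/3800000000 = 0.00974316 ms.
Per-hop propagation t_prop = 4000000/210000000 = 19.0476 ms.
Pipeline fill: first packet needs 4·t_tx to clear all hops; remaining 176 packets each add one t_tx.
Total = (4+177-1)·t_tx + 4·t_prop = 180·0.00974316 + 4·19.0476 = 77.9 ms.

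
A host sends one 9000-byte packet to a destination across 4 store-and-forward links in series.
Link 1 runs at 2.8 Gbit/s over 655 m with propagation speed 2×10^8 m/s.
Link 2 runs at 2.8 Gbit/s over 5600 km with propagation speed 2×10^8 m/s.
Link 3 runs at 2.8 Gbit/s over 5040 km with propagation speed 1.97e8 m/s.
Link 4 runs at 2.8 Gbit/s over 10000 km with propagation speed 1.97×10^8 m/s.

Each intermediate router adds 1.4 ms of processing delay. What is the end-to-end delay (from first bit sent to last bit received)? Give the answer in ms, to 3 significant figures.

109 ms

L = 9000 × 8 = 72000 bits.
Transmission delay per hop = L/R = 72000/2800000000 = 0.0257143 ms; 4 hops → 0.102857 ms.
Propagation delays (d/s per hop): 0.003275, 28, 25.5838, 50.7614 ms; sum = 104.348 ms.
Processing at 3 router(s): 3 × 1.4 ms = 4.2 ms.
End-to-end = 109 ms.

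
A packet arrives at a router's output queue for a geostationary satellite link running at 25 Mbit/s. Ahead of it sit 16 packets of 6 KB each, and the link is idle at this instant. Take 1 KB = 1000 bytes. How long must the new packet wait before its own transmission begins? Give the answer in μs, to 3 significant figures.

Each queued packet: L/R = 48000/25000000 = 1920 μs.
16 queued → 30720 μs.
Queuing delay = 30700 μs.

30700 μs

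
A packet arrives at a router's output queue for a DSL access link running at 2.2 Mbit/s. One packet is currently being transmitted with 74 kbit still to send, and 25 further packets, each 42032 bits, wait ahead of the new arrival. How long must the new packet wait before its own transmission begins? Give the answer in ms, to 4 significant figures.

Each queued packet: L/R = 42032/2200000 = 19.1055 ms.
25 queued → 477.636 ms.
Plus remaining 74000 bits of current packet: 33.6364 ms.
Queuing delay = 511.3 ms.

511.3 ms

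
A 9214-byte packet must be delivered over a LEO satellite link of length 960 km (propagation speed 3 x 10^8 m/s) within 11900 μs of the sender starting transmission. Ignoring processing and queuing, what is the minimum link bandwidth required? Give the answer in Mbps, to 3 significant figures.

8.47 Mbps

L = 73712 bits.
Propagation delay = 960000 / 300000000 = 3200 μs.
Transmission budget = 11900 − 3200 = 8700 μs.
R ≥ L / t_tx = 73712 bits / 0.0087 s = 8.47 Mbps.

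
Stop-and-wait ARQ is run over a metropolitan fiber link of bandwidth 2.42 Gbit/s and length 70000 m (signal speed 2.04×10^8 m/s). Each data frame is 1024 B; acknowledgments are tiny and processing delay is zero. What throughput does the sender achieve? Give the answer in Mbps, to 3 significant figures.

11.9 Mbps

t_tx = L/R = 8192/2420000000 = 3.38512e-06 s.
t_prop = 70000/204000000 = 0.000343137 s; RTT = 0.000686275 s.
Cycle = t_tx + RTT = 0.00068966 s.
Throughput = L / cycle = 8192 / 0.00068966 = 11.9 Mbps.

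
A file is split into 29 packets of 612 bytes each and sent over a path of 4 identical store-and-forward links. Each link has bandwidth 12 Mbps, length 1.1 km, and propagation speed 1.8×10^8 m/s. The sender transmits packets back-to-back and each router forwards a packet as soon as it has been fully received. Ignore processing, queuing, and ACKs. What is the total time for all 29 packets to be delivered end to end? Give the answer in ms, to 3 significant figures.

Per-hop transmission t_tx = L/R = 4896/12000000 = 0.408 ms.
Per-hop propagation t_prop = 1100/180000000 = 0.00611111 ms.
Pipeline fill: first packet needs 4·t_tx to clear all hops; remaining 28 packets each add one t_tx.
Total = (4+29-1)·t_tx + 4·t_prop = 32·0.408 + 4·0.00611111 = 13.1 ms.

13.1 ms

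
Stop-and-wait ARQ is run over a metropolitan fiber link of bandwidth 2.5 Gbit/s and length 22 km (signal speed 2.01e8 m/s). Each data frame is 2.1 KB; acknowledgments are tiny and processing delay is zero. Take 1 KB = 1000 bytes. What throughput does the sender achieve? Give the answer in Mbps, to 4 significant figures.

74.46 Mbps

t_tx = L/R = 16800/2500000000 = 6.72e-06 s.
t_prop = 22000/2.01e+08 = 0.000109453 s; RTT = 0.000218905 s.
Cycle = t_tx + RTT = 0.000225625 s.
Throughput = L / cycle = 16800 / 0.000225625 = 74.46 Mbps.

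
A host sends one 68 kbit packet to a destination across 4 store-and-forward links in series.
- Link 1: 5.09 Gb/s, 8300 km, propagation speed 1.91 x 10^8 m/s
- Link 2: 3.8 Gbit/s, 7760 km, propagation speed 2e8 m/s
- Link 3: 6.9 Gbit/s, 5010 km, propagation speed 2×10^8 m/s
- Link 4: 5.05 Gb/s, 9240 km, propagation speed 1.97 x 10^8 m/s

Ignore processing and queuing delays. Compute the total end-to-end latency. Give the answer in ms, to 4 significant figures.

L = 68000 bits.
Transmission delays (L/R per hop): 0.0133595, 0.0178947, 0.00985507, 0.0134653 ms; sum = 0.0545747 ms.
Propagation delays (d/s per hop): 43.4555, 38.8, 25.05, 46.9036 ms; sum = 154.209 ms.
End-to-end = 154.3 ms.

154.3 ms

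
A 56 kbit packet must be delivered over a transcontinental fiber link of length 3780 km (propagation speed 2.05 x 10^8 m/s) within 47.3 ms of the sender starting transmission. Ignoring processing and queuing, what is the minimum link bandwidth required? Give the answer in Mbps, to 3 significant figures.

1.94 Mbps

Propagation delay = 3780000 / 2.05e+08 = 18.439 ms.
Transmission budget = 47.3 − 18.439 = 28.861 ms.
R ≥ L / t_tx = 56000 bits / 0.028861 s = 1.94 Mbps.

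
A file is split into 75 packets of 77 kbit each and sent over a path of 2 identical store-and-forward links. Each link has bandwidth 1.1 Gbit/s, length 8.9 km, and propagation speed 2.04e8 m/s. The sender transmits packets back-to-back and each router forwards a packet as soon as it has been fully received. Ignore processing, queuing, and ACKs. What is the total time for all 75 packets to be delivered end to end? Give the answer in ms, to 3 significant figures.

Per-hop transmission t_tx = L/R = 77000/1100000000 = 0.07 ms.
Per-hop propagation t_prop = 8900/204000000 = 0.0436275 ms.
Pipeline fill: first packet needs 2·t_tx to clear all hops; remaining 74 packets each add one t_tx.
Total = (2+75-1)·t_tx + 2·t_prop = 76·0.07 + 2·0.0436275 = 5.41 ms.

5.41 ms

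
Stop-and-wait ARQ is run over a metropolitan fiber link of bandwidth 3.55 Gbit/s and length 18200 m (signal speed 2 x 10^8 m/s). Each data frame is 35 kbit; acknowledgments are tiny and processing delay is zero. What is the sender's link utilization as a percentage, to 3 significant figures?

t_tx = L/R = 35000/3550000000 = 9.85915e-06 s.
t_prop = 18200/200000000 = 9.1e-05 s; RTT = 0.000182 s.
Cycle = t_tx + RTT = 0.000191859 s.
Utilization = t_tx / cycle = 9.85915e-06/0.000191859 = 5.14 %.

5.14 %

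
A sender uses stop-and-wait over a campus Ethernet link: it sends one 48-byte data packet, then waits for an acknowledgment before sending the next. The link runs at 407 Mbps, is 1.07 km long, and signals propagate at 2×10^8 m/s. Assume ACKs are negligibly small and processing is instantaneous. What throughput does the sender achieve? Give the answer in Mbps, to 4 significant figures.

t_tx = L/R = 384/407000000 = 9.43489e-07 s.
t_prop = 1070/200000000 = 5.35e-06 s; RTT = 1.07e-05 s.
Cycle = t_tx + RTT = 1.16435e-05 s.
Throughput = L / cycle = 384 / 1.16435e-05 = 32.98 Mbps.

32.98 Mbps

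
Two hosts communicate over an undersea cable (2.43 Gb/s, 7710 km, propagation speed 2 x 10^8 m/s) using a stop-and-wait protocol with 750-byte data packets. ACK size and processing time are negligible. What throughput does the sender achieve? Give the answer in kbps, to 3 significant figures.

77.8 kbps

t_tx = L/R = 6000/2430000000 = 2.46914e-06 s.
t_prop = 7710000/200000000 = 0.03855 s; RTT = 0.0771 s.
Cycle = t_tx + RTT = 0.0771025 s.
Throughput = L / cycle = 6000 / 0.0771025 = 77.8 kbps.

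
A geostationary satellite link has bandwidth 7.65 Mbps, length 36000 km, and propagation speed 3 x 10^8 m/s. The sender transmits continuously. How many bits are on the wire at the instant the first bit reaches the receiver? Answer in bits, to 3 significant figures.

Propagation delay = 36000000 / 300000000 = 0.12 s.
BDP = R × t_prop = 7650000 × 0.12 = 918000 bits.

918000 bits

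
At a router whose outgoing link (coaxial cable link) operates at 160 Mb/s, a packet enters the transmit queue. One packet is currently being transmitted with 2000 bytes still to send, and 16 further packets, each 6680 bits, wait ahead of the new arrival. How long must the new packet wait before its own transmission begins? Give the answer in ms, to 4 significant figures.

Each queued packet: L/R = 6680/160000000 = 0.04175 ms.
16 queued → 0.668 ms.
Plus remaining 16000 bits of current packet: 0.1 ms.
Queuing delay = 0.7680 ms.

0.7680 ms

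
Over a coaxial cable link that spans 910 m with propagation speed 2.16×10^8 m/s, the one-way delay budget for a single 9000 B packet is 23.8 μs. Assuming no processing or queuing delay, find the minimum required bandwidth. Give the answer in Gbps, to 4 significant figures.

L = 72000 bits.
Propagation delay = 910 / 216000000 = 4.21296 μs.
Transmission budget = 23.8 − 4.21296 = 19.587 μs.
R ≥ L / t_tx = 72000 bits / 1.9587e-05 s = 3.676 Gbps.

3.676 Gbps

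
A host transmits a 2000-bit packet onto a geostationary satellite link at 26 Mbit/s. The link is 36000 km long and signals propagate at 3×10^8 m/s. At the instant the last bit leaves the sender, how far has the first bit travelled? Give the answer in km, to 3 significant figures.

23.1 km

t_tx = L/R = 2000/26000000 = 7.69231e-05 s.
Distance = s × t_tx = 300000000 × 7.69231e-05 = 23.1 km.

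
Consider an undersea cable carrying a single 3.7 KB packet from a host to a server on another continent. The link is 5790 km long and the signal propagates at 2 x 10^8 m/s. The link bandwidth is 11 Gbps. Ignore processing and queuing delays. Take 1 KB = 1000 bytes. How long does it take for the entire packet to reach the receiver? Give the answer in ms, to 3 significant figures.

29.0 ms

L = 29600 bits.
Transmission delay = L/R = 29600 / 11000000000 = 0.00269091 ms.
Propagation delay = d/s = 5790000 m / 200000000 m/s = 28.95 ms.
Total = 29.0 ms.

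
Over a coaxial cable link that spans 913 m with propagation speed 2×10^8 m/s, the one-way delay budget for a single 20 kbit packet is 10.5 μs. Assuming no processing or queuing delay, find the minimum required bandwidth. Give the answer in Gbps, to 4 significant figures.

Propagation delay = 913 / 200000000 = 4.565 μs.
Transmission budget = 10.5 − 4.565 = 5.935 μs.
R ≥ L / t_tx = 20000 bits / 5.935e-06 s = 3.370 Gbps.

3.370 Gbps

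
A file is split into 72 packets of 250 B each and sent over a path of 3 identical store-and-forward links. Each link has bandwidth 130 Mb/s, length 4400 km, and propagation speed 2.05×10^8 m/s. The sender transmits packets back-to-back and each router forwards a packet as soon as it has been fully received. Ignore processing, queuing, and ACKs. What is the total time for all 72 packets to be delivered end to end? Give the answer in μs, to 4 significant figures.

Per-hop transmission t_tx = L/R = 2000/130000000 = 15.3846 μs.
Per-hop propagation t_prop = 4400000/2.05e+08 = 21463.4 μs.
Pipeline fill: first packet needs 3·t_tx to clear all hops; remaining 71 packets each add one t_tx.
Total = (3+72-1)·t_tx + 3·t_prop = 74·15.3846 + 3·21463.4 = 65530 μs.

65530 μs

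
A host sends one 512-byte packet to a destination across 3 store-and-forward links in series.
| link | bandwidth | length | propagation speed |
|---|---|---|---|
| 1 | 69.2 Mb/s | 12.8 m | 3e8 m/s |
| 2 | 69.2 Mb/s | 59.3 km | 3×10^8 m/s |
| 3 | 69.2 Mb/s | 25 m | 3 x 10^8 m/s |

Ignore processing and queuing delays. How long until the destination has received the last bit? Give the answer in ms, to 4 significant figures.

0.3754 ms

L = 512 × 8 = 4096 bits.
Transmission delay per hop = L/R = 4096/69200000 = 0.0591908 ms; 3 hops → 0.177572 ms.
Propagation delays (d/s per hop): 4.26667e-05, 0.197667, 8.33333e-05 ms; sum = 0.197793 ms.
End-to-end = 0.3754 ms.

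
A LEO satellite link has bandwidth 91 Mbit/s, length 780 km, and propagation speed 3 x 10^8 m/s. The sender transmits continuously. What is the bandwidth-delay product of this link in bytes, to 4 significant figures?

29580 bytes

Propagation delay = 780000 / 300000000 = 0.0026 s.
BDP = R × t_prop = 91000000 × 0.0026 = 236600 bits.
In bytes: 236600/8 = 29580 bytes.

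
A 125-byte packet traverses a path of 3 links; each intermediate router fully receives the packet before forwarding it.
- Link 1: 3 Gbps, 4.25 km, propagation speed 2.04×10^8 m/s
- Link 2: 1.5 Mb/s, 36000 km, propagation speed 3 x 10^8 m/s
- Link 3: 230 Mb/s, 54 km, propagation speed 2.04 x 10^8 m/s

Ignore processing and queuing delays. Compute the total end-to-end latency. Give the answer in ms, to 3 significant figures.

L = 125 × 8 = 1000 bits.
Transmission delays (L/R per hop): 0.000333333, 0.666667, 0.00434783 ms; sum = 0.671348 ms.
Propagation delays (d/s per hop): 0.0208333, 120, 0.264706 ms; sum = 120.286 ms.
End-to-end = 121 ms.

121 ms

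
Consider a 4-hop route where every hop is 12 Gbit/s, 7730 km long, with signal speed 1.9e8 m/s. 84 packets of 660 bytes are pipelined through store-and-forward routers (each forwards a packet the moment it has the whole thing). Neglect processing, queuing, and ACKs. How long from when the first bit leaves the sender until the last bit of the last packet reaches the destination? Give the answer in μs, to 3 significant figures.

163000 μs

Per-hop transmission t_tx = L/R = 5280/12000000000 = 0.44 μs.
Per-hop propagation t_prop = 7730000/190000000 = 40684.2 μs.
Pipeline fill: first packet needs 4·t_tx to clear all hops; remaining 83 packets each add one t_tx.
Total = (4+84-1)·t_tx + 4·t_prop = 87·0.44 + 4·40684.2 = 163000 μs.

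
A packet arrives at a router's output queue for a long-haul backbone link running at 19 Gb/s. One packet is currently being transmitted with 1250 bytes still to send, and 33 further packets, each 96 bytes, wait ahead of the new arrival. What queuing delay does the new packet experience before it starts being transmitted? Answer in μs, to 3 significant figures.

Each queued packet: L/R = 768/19000000000 = 0.0404211 μs.
33 queued → 1.33389 μs.
Plus remaining 10000 bits of current packet: 0.526316 μs.
Queuing delay = 1.86 μs.

1.86 μs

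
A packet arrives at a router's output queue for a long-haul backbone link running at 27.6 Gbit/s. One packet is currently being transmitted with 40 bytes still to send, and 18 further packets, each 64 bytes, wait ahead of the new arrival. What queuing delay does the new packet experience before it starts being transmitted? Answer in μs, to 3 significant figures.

Each queued packet: L/R = 512/27600000000 = 0.0185507 μs.
18 queued → 0.333913 μs.
Plus remaining 320 bits of current packet: 0.0115942 μs.
Queuing delay = 0.346 μs.

0.346 μs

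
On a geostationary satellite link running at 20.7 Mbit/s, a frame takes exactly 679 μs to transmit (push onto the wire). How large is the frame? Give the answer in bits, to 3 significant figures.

14100 bits

L = R × t_tx = 20700000 b/s × 0.000679 s = 14055.3 bits.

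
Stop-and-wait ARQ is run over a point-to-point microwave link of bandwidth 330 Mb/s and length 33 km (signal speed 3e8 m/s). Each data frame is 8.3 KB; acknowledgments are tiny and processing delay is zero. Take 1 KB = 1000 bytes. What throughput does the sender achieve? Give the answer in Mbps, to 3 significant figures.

t_tx = L/R = 66400/330000000 = 0.000201212 s.
t_prop = 33000/300000000 = 0.00011 s; RTT = 0.00022 s.
Cycle = t_tx + RTT = 0.000421212 s.
Throughput = L / cycle = 66400 / 0.000421212 = 158 Mbps.

158 Mbps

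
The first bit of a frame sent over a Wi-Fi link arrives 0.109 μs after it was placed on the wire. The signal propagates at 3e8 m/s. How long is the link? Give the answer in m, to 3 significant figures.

d = s × t_prop = 300000000 × 1.09e-07 = 32.7 m.

32.7 m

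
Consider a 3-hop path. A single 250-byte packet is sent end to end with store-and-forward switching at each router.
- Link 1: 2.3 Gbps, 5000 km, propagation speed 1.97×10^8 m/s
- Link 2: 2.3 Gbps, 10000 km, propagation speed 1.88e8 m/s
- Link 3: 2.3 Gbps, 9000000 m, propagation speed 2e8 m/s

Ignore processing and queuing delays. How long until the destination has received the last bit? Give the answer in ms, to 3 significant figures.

124 ms

L = 250 × 8 = 2000 bits.
Transmission delay per hop = L/R = 2000/2300000000 = 0.000869565 ms; 3 hops → 0.0026087 ms.
Propagation delays (d/s per hop): 25.3807, 53.1915, 45 ms; sum = 123.572 ms.
End-to-end = 124 ms.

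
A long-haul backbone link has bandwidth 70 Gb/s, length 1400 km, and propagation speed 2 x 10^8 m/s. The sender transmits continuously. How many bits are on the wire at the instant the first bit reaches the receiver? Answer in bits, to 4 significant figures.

Propagation delay = 1400000 / 200000000 = 0.007 s.
BDP = R × t_prop = 70000000000 × 0.007 = 490000000 bits.

490000000 bits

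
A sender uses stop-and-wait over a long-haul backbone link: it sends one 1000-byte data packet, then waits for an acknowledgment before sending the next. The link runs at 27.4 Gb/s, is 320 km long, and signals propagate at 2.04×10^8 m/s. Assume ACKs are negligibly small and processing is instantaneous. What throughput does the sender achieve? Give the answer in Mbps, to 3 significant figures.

2.55 Mbps

t_tx = L/R = 8000/27400000000 = 2.91971e-07 s.
t_prop = 320000/204000000 = 0.00156863 s; RTT = 0.00313725 s.
Cycle = t_tx + RTT = 0.00313755 s.
Throughput = L / cycle = 8000 / 0.00313755 = 2.55 Mbps.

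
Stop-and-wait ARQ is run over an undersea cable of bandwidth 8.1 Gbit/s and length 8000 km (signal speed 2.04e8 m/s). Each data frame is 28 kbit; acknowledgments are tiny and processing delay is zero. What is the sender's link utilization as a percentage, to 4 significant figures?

0.004407 %

t_tx = L/R = 28000/8100000000 = 3.45679e-06 s.
t_prop = 8000000/204000000 = 0.0392157 s; RTT = 0.0784314 s.
Cycle = t_tx + RTT = 0.0784348 s.
Utilization = t_tx / cycle = 3.45679e-06/0.0784348 = 0.004407 %.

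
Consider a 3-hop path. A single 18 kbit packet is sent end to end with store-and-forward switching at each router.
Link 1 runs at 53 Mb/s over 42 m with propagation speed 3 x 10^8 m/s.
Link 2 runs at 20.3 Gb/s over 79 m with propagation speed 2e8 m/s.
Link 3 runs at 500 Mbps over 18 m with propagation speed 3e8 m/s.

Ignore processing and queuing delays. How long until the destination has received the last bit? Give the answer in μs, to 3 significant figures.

L = 18000 bits.
Transmission delays (L/R per hop): 339.623, 0.8867, 36 μs; sum = 376.509 μs.
Propagation delays (d/s per hop): 0.14, 0.395, 0.06 μs; sum = 0.595 μs.
End-to-end = 377 μs.

377 μs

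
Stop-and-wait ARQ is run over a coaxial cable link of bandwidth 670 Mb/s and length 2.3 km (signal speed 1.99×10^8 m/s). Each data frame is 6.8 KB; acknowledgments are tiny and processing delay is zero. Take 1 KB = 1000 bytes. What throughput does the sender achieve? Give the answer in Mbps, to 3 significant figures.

522 Mbps

t_tx = L/R = 54400/670000000 = 8.1194e-05 s.
t_prop = 2300/199000000 = 1.15578e-05 s; RTT = 2.31156e-05 s.
Cycle = t_tx + RTT = 0.00010431 s.
Throughput = L / cycle = 54400 / 0.00010431 = 522 Mbps.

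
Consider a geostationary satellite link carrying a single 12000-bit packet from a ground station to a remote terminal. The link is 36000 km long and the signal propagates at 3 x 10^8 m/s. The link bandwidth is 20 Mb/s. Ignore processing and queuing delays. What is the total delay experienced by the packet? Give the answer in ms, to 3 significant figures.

121 ms

Transmission delay = L/R = 12000 / 20000000 = 0.6 ms.
Propagation delay = d/s = 36000000 m / 300000000 m/s = 120 ms.
Total = 121 ms.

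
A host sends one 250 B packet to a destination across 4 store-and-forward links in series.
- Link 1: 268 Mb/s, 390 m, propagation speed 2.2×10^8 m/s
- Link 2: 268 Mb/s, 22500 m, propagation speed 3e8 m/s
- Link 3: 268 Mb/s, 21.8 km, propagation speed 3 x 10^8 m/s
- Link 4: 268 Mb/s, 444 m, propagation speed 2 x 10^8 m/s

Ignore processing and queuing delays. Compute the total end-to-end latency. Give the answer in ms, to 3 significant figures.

L = 250 × 8 = 2000 bits.
Transmission delay per hop = L/R = 2000/268000000 = 0.00746269 ms; 4 hops → 0.0298507 ms.
Propagation delays (d/s per hop): 0.00177273, 0.075, 0.0726667, 0.00222 ms; sum = 0.151659 ms.
End-to-end = 0.182 ms.

0.182 ms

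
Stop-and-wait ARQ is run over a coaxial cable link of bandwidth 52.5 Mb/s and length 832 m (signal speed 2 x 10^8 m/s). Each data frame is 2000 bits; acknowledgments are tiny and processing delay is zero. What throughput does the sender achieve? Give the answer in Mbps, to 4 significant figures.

t_tx = L/R = 2000/52500000 = 3.80952e-05 s.
t_prop = 832/200000000 = 4.16e-06 s; RTT = 8.32e-06 s.
Cycle = t_tx + RTT = 4.64152e-05 s.
Throughput = L / cycle = 2000 / 4.64152e-05 = 43.09 Mbps.

43.09 Mbps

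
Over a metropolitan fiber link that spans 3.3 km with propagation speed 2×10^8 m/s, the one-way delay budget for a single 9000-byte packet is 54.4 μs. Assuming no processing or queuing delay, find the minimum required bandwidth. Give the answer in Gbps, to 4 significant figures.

L = 72000 bits.
Propagation delay = 3300 / 200000000 = 16.5 μs.
Transmission budget = 54.4 − 16.5 = 37.9 μs.
R ≥ L / t_tx = 72000 bits / 3.79e-05 s = 1.900 Gbps.

1.900 Gbps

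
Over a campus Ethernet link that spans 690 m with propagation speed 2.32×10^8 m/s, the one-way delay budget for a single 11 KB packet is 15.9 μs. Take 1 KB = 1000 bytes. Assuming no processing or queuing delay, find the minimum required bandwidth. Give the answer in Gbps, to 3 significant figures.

L = 88000 bits.
Propagation delay = 690 / 2.32e+08 = 2.97414 μs.
Transmission budget = 15.9 − 2.97414 = 12.9259 μs.
R ≥ L / t_tx = 88000 bits / 1.29259e-05 s = 6.81 Gbps.

6.81 Gbps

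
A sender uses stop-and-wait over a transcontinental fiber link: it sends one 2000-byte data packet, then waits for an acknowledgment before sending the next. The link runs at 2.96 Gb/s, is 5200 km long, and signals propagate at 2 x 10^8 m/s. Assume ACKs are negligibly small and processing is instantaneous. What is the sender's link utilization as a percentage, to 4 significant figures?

0.01039 %

t_tx = L/R = 16000/2960000000 = 5.40541e-06 s.
t_prop = 5200000/200000000 = 0.026 s; RTT = 0.052 s.
Cycle = t_tx + RTT = 0.0520054 s.
Utilization = t_tx / cycle = 5.40541e-06/0.0520054 = 0.01039 %.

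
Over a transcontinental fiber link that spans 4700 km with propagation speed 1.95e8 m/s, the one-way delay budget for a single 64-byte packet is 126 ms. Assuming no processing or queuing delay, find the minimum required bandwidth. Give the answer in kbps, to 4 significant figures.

5.025 kbps

L = 512 bits.
Propagation delay = 4700000 / 195000000 = 24.1026 ms.
Transmission budget = 126 − 24.1026 = 101.897 ms.
R ≥ L / t_tx = 512 bits / 0.101897 s = 5.025 kbps.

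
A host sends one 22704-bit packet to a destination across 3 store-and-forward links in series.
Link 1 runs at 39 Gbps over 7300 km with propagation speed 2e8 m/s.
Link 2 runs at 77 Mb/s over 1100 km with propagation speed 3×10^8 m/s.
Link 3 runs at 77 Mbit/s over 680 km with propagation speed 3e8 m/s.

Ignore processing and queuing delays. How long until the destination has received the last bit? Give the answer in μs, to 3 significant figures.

Transmission delays (L/R per hop): 0.582154, 294.857, 294.857 μs; sum = 590.296 μs.
Propagation delays (d/s per hop): 36500, 3666.67, 2266.67 μs; sum = 42433.3 μs.
End-to-end = 43000 μs.

43000 μs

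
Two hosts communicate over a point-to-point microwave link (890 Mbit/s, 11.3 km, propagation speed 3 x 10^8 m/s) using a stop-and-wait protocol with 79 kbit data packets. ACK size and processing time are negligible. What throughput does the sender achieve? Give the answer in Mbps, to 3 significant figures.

481 Mbps

t_tx = L/R = 79000/890000000 = 8.8764e-05 s.
t_prop = 11300/300000000 = 3.76667e-05 s; RTT = 7.53333e-05 s.
Cycle = t_tx + RTT = 0.000164097 s.
Throughput = L / cycle = 79000 / 0.000164097 = 481 Mbps.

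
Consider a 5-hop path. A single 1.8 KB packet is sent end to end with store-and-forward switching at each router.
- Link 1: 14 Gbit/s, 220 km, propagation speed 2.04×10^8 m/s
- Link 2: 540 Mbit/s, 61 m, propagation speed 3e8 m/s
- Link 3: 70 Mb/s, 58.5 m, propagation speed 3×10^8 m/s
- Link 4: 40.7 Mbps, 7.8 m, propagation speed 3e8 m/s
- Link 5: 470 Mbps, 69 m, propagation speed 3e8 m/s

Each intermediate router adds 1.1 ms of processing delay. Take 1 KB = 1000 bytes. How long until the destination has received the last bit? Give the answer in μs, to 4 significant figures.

L = 14400 bits.
Transmission delays (L/R per hop): 1.02857, 26.6667, 205.714, 353.808, 30.6383 μs; sum = 617.856 μs.
Propagation delays (d/s per hop): 1078.43, 0.203333, 0.195, 0.026, 0.23 μs; sum = 1079.09 μs.
Processing at 4 router(s): 4 × 1.1 ms = 4400 μs.
End-to-end = 6097 μs.

6097 μs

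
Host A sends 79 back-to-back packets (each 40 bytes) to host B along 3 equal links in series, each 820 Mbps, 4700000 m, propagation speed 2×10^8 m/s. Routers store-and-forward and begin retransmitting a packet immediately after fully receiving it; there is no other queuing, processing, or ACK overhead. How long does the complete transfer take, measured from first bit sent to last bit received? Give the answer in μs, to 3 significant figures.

Per-hop transmission t_tx = L/R = 320/820000000 = 0.390244 μs.
Per-hop propagation t_prop = 4700000/200000000 = 23500 μs.
Pipeline fill: first packet needs 3·t_tx to clear all hops; remaining 78 packets each add one t_tx.
Total = (3+79-1)·t_tx + 3·t_prop = 81·0.390244 + 3·23500 = 70500 μs.

70500 μs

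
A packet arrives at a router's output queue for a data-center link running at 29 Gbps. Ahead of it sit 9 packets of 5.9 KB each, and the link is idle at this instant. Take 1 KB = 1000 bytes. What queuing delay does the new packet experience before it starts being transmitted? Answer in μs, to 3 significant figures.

14.6 μs

Each queued packet: L/R = 47200/29000000000 = 1.62759 μs.
9 queued → 14.6483 μs.
Queuing delay = 14.6 μs.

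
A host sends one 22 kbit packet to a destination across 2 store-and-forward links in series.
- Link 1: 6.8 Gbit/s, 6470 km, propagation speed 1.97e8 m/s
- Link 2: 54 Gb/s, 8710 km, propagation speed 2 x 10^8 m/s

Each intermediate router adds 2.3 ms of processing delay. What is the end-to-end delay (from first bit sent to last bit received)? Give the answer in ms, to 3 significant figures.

78.7 ms

L = 22000 bits.
Transmission delays (L/R per hop): 0.00323529, 0.000407407 ms; sum = 0.0036427 ms.
Propagation delays (d/s per hop): 32.8426, 43.55 ms; sum = 76.3926 ms.
Processing at 1 router(s): 1 × 2.3 ms = 2.3 ms.
End-to-end = 78.7 ms.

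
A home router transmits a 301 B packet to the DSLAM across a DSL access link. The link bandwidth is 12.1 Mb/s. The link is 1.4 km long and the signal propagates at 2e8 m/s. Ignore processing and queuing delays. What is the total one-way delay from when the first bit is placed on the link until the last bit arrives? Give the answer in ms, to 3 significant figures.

0.206 ms

L = 301 × 8 = 2408 bits.
Transmission delay = L/R = 2408 / 12100000 = 0.199008 ms.
Propagation delay = d/s = 1400 m / 200000000 m/s = 0.007 ms.
Total = 0.206 ms.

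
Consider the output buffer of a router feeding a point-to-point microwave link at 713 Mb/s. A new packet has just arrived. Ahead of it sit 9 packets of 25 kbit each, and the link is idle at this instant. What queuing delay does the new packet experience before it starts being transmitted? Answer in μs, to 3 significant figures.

Each queued packet: L/R = 25000/713000000 = 35.0631 μs.
9 queued → 315.568 μs.
Queuing delay = 316 μs.

316 μs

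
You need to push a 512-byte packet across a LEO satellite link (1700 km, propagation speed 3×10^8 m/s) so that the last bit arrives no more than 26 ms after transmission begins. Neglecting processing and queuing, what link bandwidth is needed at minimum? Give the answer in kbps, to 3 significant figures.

201 kbps

L = 4096 bits.
Propagation delay = 1700000 / 300000000 = 5.66667 ms.
Transmission budget = 26 − 5.66667 = 20.3333 ms.
R ≥ L / t_tx = 4096 bits / 0.0203333 s = 201 kbps.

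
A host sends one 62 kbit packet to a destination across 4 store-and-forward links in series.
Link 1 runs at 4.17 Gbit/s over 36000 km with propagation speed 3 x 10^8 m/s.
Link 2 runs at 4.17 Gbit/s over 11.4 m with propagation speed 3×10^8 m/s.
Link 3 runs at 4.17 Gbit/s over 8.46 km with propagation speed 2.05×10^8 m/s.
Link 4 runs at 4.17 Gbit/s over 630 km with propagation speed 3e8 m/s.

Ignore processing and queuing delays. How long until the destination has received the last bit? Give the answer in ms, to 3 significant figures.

L = 62000 bits.
Transmission delay per hop = L/R = 62000/4170000000 = 0.0148681 ms; 4 hops → 0.0594724 ms.
Propagation delays (d/s per hop): 120, 3.8e-05, 0.0412683, 2.1 ms; sum = 122.141 ms.
End-to-end = 122 ms.

122 ms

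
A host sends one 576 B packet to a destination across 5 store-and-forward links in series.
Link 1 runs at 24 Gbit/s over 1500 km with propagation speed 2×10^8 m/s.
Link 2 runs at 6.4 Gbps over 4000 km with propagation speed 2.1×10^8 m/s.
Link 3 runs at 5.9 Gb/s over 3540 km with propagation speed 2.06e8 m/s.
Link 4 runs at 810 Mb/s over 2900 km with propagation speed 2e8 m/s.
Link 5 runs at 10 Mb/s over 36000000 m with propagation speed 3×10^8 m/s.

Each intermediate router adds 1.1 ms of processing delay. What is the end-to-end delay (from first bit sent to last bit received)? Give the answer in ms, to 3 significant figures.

L = 576 × 8 = 4608 bits.
Transmission delays (L/R per hop): 0.000192, 0.00072, 0.000781017, 0.00568889, 0.4608 ms; sum = 0.468182 ms.
Propagation delays (d/s per hop): 7.5, 19.0476, 17.1845, 14.5, 120 ms; sum = 178.232 ms.
Processing at 4 router(s): 4 × 1.1 ms = 4.4 ms.
End-to-end = 183 ms.

183 ms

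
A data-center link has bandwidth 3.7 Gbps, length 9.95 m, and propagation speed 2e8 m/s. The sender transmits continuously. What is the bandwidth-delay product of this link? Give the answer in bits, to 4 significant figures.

184.1 bits

Propagation delay = 9.95 / 200000000 = 4.975e-08 s.
BDP = R × t_prop = 3700000000 × 4.975e-08 = 184.075 bits.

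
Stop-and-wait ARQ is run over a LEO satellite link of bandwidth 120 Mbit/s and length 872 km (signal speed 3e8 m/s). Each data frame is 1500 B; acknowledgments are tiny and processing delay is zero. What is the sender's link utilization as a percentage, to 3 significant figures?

1.69 %

t_tx = L/R = 12000/120000000 = 0.0001 s.
t_prop = 872000/300000000 = 0.00290667 s; RTT = 0.00581333 s.
Cycle = t_tx + RTT = 0.00591333 s.
Utilization = t_tx / cycle = 0.0001/0.00591333 = 1.69 %.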